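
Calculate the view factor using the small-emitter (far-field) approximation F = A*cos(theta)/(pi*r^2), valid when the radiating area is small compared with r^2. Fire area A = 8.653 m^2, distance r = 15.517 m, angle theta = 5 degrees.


cos(5 deg) = 0.99619
pi*r^2 = 756.42
F = 8.653 * 0.99619 / 756.42 = 0.011396

0.011396


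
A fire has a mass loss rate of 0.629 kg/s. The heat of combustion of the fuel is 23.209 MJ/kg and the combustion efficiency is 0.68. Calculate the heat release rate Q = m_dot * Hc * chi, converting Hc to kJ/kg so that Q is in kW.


Hc = 23.209 MJ/kg = 23.209 * 1000 kJ/kg = 23209 kJ/kg
Q = 0.629 kg/s * 23209 kJ/kg * 0.68 = 9927.0 kW

9927.0 kW


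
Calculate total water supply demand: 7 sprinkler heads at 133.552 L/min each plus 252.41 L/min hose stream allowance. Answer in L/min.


Sprinkler demand = 7 * 133.552 = 934.864 L/min
Total = 934.864 + 252.41 = 1187.274 L/min

1187.274 L/min


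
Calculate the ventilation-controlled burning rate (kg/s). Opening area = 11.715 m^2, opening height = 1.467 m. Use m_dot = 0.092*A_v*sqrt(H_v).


sqrt(H_v) = 1.2112
m_dot = 0.092 * 11.715 * 1.2112 = 1.3054 kg/s

1.3054 kg/s


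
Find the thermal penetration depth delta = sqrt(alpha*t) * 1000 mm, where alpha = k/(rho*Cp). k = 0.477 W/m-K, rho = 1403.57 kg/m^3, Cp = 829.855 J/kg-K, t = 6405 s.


alpha = 0.477 / (1403.57 * 829.855) = 4.0953e-07 m^2/s
alpha * t = 0.0026230
delta = sqrt(0.0026230) * 1000 = 51.215 mm

51.215 mm


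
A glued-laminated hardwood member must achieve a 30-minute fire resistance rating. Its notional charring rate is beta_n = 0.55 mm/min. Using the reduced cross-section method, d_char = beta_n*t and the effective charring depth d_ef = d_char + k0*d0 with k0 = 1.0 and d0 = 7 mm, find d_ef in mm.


d_char = 0.55 * 30 = 16.5 mm
d_ef = 16.5 + 1.0*7 = 23.5 mm

23.5 mm


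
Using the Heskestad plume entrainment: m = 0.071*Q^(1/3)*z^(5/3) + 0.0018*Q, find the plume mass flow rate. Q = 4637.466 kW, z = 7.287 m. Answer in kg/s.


Q^(1/3) = 16.676
z^(5/3) = 27.389
First term = 0.071 * 16.676 * 27.389 = 32.429
Second term = 0.0018 * 4637.466 = 8.3474
m = 40.776 kg/s

40.776 kg/s


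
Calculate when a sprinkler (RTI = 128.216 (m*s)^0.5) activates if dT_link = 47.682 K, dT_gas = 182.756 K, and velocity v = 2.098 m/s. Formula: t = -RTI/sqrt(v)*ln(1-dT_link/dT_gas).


dT_link/dT_gas = 0.26091
ln(1 - 0.26091) = -0.30233
t = -128.216 / sqrt(2.098) * -0.30233 = 26.762 s

26.762 s


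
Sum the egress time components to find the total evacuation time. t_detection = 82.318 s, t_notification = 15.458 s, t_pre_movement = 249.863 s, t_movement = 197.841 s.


Total = 82.318 + 15.458 + 249.863 + 197.841 = 545.48 s

545.48 s


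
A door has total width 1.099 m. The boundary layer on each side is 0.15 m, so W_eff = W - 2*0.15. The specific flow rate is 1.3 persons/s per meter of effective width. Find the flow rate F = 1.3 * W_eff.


W_eff = 1.099 - 0.30 = 0.799 m
F = 1.3 * 0.799 = 1.0387 persons/s

1.0387 persons/s


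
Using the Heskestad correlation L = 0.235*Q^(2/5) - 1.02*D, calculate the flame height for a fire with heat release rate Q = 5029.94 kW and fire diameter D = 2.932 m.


Q^(2/5) = 30.243
0.235 * Q^(2/5) = 7.1071
1.02 * D = 2.9906
L = 4.1165 m

4.1165 m


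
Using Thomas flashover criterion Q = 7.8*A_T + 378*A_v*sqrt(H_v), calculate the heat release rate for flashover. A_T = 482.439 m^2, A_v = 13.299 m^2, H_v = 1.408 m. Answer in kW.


7.8*A_T = 3763.0
sqrt(H_v) = 1.1866
378*A_v*sqrt(H_v) = 5965.0
Q = 3763.0 + 5965.0 = 9728.0 kW

9728.0 kW


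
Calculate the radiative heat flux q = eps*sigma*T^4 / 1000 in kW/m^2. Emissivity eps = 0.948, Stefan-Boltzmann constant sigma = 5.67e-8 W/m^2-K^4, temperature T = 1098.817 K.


T^4 = 1.4578e+12
q = 0.948 * 5.67e-8 * 1.4578e+12 / 1000 = 78.360 kW/m^2

78.360 kW/m^2


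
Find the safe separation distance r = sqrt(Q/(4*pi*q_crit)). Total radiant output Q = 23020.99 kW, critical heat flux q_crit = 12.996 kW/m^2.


4*pi*q_crit = 163.31
Q/(4*pi*q_crit) = 140.96
r = sqrt(140.96) = 11.873 m

11.873 m


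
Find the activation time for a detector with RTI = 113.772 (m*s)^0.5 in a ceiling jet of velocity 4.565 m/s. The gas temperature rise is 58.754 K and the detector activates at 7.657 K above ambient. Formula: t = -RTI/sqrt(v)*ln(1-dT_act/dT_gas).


dT_act/dT_gas = 0.13032
ln(1 - 0.13032) = -0.13963
t = -113.772 / sqrt(4.565) * -0.13963 = 7.4354 s

7.4354 s


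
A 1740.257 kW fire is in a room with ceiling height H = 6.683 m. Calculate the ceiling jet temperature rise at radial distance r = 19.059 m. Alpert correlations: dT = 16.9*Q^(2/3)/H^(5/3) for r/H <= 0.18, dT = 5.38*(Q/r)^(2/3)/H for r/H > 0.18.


r/H = 19.059 / 6.683 = 2.8519
r/H > 0.18, so dT = 5.38*(Q/r)^(2/3)/H
Q/r = 91.309
(Q/r)^(2/3) = 20.277
dT = 5.38 * 20.277 / 6.683 = 16.324 K

16.324 K


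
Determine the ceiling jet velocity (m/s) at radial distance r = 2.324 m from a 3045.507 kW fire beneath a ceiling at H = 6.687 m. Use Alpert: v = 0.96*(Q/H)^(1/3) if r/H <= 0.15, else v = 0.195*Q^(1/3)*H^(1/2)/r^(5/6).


r/H = 2.324 / 6.687 = 0.34754
r/H > 0.15, so v = 0.195*Q^(1/3)*H^(1/2)/r^(5/6)
Q^(1/3) = 14.495
H^(1/2) = 2.5859
r^(5/6) = 2.0193
v = 0.195 * 14.495 * 2.5859 / 2.0193 = 3.6197 m/s

3.6197 m/s


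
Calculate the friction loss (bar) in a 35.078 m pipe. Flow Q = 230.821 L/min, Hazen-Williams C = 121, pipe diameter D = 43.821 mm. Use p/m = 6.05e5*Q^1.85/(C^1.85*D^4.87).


Q^1.85 = 23554
C^1.85 = 7131.0
D^4.87 = 9.8854e+07
p/m = 0.020215 bar/m
p_total = 0.020215 * 35.078 = 0.70909 bar

0.70909 bar


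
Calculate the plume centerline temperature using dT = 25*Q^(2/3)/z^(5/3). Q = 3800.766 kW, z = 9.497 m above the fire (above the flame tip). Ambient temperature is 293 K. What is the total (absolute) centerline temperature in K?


Q^(2/3) = 243.55
z^(5/3) = 42.590
dT = 25 * 243.55 / 42.590 = 142.96 K
T = 293 + 142.96 = 435.96 K

435.96 K


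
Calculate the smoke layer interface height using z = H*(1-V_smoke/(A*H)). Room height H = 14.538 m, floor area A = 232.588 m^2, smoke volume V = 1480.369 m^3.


V/(A*H) = 0.43780
1 - 0.43780 = 0.56220
z = 14.538 * 0.56220 = 8.1732 m

8.1732 m


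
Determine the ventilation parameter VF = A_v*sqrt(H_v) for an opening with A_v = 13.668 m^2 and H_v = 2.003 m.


sqrt(H_v) = 1.4153
VF = 13.668 * 1.4153 = 19.344 m^(5/2)

19.344 m^(5/2)


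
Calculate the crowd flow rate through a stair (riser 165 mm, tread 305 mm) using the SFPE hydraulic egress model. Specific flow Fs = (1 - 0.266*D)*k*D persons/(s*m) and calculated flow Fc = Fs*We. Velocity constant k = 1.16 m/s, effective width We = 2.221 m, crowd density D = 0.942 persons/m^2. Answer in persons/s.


1 - 0.266*D = 1 - 0.266*0.942 = 0.74943
Fs = 0.74943 * 1.16 * 0.942 = 0.81891 persons/(s*m)
Fc = 0.81891 * 2.221 = 1.8188 persons/s

1.8188 persons/s


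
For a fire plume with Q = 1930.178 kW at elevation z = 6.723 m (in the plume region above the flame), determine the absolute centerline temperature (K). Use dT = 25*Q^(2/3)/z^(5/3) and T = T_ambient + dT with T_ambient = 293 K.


Q^(2/3) = 155.02
z^(5/3) = 23.948
dT = 25 * 155.02 / 23.948 = 161.83 K
T = 293 + 161.83 = 454.83 K

454.83 K


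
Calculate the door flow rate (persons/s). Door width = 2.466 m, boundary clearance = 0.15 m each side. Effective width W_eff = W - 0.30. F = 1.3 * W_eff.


W_eff = 2.466 - 0.30 = 2.166 m
F = 1.3 * 2.166 = 2.8158 persons/s

2.8158 persons/s


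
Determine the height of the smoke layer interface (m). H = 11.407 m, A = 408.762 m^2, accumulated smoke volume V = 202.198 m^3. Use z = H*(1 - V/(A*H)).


V/(A*H) = 0.043365
1 - 0.043365 = 0.95664
z = 11.407 * 0.95664 = 10.912 m

10.912 m


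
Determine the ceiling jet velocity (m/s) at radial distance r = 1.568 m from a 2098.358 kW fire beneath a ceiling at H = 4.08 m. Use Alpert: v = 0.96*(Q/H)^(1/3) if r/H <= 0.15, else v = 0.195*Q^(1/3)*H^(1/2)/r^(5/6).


r/H = 1.568 / 4.08 = 0.38431
r/H > 0.15, so v = 0.195*Q^(1/3)*H^(1/2)/r^(5/6)
Q^(1/3) = 12.802
H^(1/2) = 2.0199
r^(5/6) = 1.4548
v = 0.195 * 12.802 * 2.0199 / 1.4548 = 3.4663 m/s

3.4663 m/s


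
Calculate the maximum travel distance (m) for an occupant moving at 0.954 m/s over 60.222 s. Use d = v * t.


d = 0.954 * 60.222 = 57.452 m

57.452 m


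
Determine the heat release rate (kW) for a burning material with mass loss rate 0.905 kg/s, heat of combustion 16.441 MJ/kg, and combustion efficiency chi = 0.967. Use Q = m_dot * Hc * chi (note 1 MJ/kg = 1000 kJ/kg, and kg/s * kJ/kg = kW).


Hc = 16.441 MJ/kg = 16.441 * 1000 kJ/kg = 16441 kJ/kg
Q = 0.905 kg/s * 16441 kJ/kg * 0.967 = 14388 kW

14388 kW


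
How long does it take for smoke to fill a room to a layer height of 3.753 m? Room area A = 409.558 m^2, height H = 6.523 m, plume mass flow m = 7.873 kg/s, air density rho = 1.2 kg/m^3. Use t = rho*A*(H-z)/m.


H - z = 2.77 m
t = 1.2 * 409.558 * 2.77 / 7.873 = 172.92 s

172.92 s


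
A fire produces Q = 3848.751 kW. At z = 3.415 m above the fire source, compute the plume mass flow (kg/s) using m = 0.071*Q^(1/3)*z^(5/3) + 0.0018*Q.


Q^(1/3) = 15.671
z^(5/3) = 7.7443
First term = 0.071 * 15.671 * 7.7443 = 8.6169
Second term = 0.0018 * 3848.751 = 6.9278
m = 15.545 kg/s

15.545 kg/s


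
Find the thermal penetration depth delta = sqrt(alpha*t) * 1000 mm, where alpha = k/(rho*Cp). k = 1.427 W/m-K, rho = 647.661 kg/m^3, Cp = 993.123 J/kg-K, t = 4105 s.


alpha = 1.427 / (647.661 * 993.123) = 2.2186e-06 m^2/s
alpha * t = 0.0091072
delta = sqrt(0.0091072) * 1000 = 95.432 mm

95.432 mm


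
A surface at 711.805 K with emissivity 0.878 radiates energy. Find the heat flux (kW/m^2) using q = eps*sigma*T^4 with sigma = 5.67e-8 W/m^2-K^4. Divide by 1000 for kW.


T^4 = 2.5671e+11
q = 0.878 * 5.67e-8 * 2.5671e+11 / 1000 = 12.780 kW/m^2

12.780 kW/m^2


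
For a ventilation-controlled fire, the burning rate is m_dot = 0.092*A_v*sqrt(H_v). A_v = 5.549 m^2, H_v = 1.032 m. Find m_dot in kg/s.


sqrt(H_v) = 1.0159
m_dot = 0.092 * 5.549 * 1.0159 = 0.51861 kg/s

0.51861 kg/s


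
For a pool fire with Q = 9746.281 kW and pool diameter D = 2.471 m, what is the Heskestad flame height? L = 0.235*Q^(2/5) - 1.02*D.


Q^(2/5) = 39.404
0.235 * Q^(2/5) = 9.2598
1.02 * D = 2.5204
L = 6.7394 m

6.7394 m


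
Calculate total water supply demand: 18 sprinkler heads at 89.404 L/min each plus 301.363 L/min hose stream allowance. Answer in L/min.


Sprinkler demand = 18 * 89.404 = 1609.272 L/min
Total = 1609.272 + 301.363 = 1910.635 L/min

1910.635 L/min


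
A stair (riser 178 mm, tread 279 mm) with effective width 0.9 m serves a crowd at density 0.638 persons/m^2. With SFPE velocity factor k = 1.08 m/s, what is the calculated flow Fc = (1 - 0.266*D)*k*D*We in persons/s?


1 - 0.266*D = 1 - 0.266*0.638 = 0.83029
Fs = 0.83029 * 1.08 * 0.638 = 0.57210 persons/(s*m)
Fc = 0.57210 * 0.9 = 0.51489 persons/s

0.51489 persons/s


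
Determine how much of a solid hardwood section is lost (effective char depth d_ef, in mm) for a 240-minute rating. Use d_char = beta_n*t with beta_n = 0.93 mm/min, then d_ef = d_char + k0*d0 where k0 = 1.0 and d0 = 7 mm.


d_char = 0.93 * 240 = 223.2 mm
d_ef = 223.2 + 1.0*7 = 230.2 mm

230.2 mm


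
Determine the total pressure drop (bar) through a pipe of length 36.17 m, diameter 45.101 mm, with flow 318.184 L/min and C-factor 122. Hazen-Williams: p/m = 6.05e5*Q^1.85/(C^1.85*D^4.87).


Q^1.85 = 42654
C^1.85 = 7240.5
D^4.87 = 1.1373e+08
p/m = 0.031337 bar/m
p_total = 0.031337 * 36.17 = 1.1335 bar

1.1335 bar


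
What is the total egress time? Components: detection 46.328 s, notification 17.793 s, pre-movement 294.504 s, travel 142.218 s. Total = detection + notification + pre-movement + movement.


Total = 46.328 + 17.793 + 294.504 + 142.218 = 500.843 s

500.843 s


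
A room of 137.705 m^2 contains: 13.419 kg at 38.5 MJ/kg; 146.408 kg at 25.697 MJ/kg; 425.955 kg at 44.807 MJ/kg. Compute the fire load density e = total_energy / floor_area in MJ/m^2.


Total energy = 13.419*38.5 + 146.408*25.697 + 425.955*44.807
= 516.6315 + 3762.246 + 19085.77
= 23364.64 MJ
e = 23364.64 / 137.705 = 169.67 MJ/m^2

169.67 MJ/m^2


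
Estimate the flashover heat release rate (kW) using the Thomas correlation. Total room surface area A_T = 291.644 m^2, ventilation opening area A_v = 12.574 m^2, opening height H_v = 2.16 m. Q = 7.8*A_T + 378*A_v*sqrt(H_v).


7.8*A_T = 2274.8
sqrt(H_v) = 1.4697
378*A_v*sqrt(H_v) = 6985.4
Q = 2274.8 + 6985.4 = 9260.2 kW

9260.2 kW


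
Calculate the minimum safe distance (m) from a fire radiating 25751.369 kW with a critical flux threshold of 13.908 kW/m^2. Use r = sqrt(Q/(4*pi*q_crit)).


4*pi*q_crit = 174.77
Q/(4*pi*q_crit) = 147.34
r = sqrt(147.34) = 12.138 m

12.138 m


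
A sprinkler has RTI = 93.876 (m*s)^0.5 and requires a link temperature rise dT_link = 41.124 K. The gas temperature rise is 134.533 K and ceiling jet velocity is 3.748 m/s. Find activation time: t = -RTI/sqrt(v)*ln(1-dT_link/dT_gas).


dT_link/dT_gas = 0.30568
ln(1 - 0.30568) = -0.36482
t = -93.876 / sqrt(3.748) * -0.36482 = 17.690 s

17.690 s


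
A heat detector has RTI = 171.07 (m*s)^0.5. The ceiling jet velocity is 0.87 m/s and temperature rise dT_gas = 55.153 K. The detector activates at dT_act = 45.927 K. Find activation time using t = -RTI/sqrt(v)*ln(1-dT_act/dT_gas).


dT_act/dT_gas = 0.83272
ln(1 - 0.83272) = -1.7881
t = -171.07 / sqrt(0.87) * -1.7881 = 327.95 s

327.95 s


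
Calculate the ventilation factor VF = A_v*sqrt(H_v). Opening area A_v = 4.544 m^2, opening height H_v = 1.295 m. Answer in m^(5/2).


sqrt(H_v) = 1.1380
VF = 4.544 * 1.1380 = 5.1710 m^(5/2)

5.1710 m^(5/2)


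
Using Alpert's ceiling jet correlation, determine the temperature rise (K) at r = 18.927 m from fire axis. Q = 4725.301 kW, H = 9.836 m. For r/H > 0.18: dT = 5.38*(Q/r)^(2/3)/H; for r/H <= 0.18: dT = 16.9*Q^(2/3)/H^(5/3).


r/H = 18.927 / 9.836 = 1.9243
r/H > 0.18, so dT = 5.38*(Q/r)^(2/3)/H
Q/r = 249.66
(Q/r)^(2/3) = 39.649
dT = 5.38 * 39.649 / 9.836 = 21.687 K

21.687 K


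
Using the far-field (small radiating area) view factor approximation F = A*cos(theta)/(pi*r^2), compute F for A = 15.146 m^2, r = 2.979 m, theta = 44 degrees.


cos(44 deg) = 0.71934
pi*r^2 = 27.880
F = 15.146 * 0.71934 / 27.880 = 0.39079

0.39079


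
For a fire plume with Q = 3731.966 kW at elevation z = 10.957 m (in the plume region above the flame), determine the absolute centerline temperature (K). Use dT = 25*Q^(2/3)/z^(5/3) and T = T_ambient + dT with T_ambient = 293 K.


Q^(2/3) = 240.60
z^(5/3) = 54.053
dT = 25 * 240.60 / 54.053 = 111.28 K
T = 293 + 111.28 = 404.28 K

404.28 K


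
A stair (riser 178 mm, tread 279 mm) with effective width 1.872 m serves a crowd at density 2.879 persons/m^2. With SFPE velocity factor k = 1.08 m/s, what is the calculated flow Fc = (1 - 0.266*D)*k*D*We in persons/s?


1 - 0.266*D = 1 - 0.266*2.879 = 0.23419
Fs = 0.23419 * 1.08 * 2.879 = 0.72816 persons/(s*m)
Fc = 0.72816 * 1.872 = 1.3631 persons/s

1.3631 persons/s


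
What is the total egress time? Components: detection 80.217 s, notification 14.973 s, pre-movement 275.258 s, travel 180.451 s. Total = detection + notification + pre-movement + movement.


Total = 80.217 + 14.973 + 275.258 + 180.451 = 550.899 s

550.899 s


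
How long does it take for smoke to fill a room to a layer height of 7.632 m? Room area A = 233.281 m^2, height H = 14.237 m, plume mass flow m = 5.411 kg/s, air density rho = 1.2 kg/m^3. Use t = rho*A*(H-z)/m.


H - z = 6.605 m
t = 1.2 * 233.281 * 6.605 / 5.411 = 341.71 s

341.71 s


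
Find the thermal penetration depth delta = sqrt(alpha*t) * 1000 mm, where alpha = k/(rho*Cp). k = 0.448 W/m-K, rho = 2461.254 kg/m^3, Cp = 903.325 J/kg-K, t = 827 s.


alpha = 0.448 / (2461.254 * 903.325) = 2.0150e-07 m^2/s
alpha * t = 0.00016664
delta = sqrt(0.00016664) * 1000 = 12.909 mm

12.909 mm


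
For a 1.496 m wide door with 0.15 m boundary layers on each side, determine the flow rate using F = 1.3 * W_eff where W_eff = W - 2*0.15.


W_eff = 1.496 - 0.30 = 1.196 m
F = 1.3 * 1.196 = 1.5548 persons/s

1.5548 persons/s


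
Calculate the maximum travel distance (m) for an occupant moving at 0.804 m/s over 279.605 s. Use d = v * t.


d = 0.804 * 279.605 = 224.80 m

224.80 m


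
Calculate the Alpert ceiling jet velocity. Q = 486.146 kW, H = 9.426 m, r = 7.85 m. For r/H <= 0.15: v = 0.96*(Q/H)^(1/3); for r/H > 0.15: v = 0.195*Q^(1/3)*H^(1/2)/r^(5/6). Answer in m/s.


r/H = 7.85 / 9.426 = 0.83280
r/H > 0.15, so v = 0.195*Q^(1/3)*H^(1/2)/r^(5/6)
Q^(1/3) = 7.8630
H^(1/2) = 3.0702
r^(5/6) = 5.5683
v = 0.195 * 7.8630 * 3.0702 / 5.5683 = 0.84540 m/s

0.84540 m/s


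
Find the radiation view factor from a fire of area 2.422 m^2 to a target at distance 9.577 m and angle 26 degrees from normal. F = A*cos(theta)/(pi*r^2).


cos(26 deg) = 0.89879
pi*r^2 = 288.14
F = 2.422 * 0.89879 / 288.14 = 0.0075548

0.0075548


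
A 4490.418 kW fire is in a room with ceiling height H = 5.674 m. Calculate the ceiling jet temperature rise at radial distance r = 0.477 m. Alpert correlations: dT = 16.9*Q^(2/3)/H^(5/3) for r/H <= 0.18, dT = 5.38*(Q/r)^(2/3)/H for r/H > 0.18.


r/H = 0.477 / 5.674 = 0.084068
r/H <= 0.18, so dT = 16.9*Q^(2/3)/H^(5/3)
Q^(2/3) = 272.18
H^(5/3) = 18.050
dT = 16.9 * 272.18 / 18.050 = 254.84 K

254.84 K


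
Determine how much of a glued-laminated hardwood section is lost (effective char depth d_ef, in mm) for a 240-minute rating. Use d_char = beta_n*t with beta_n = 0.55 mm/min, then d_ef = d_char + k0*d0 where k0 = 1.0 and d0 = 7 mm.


d_char = 0.55 * 240 = 132 mm
d_ef = 132 + 1.0*7 = 139 mm

139 mm


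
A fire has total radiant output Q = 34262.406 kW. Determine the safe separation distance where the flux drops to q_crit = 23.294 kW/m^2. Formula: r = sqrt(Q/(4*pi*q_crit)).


4*pi*q_crit = 292.72
Q/(4*pi*q_crit) = 117.05
r = sqrt(117.05) = 10.819 m

10.819 m


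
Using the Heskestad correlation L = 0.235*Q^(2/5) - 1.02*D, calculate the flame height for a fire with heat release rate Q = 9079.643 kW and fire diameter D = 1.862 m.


Q^(2/5) = 38.303
0.235 * Q^(2/5) = 9.0011
1.02 * D = 1.8992
L = 7.1019 m

7.1019 m


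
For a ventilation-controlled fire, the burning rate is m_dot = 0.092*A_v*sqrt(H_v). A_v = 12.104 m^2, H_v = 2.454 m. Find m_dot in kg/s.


sqrt(H_v) = 1.5665
m_dot = 0.092 * 12.104 * 1.5665 = 1.7444 kg/s

1.7444 kg/s


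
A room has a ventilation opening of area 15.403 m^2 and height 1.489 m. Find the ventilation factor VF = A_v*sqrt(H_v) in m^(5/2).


sqrt(H_v) = 1.2202
VF = 15.403 * 1.2202 = 18.795 m^(5/2)

18.795 m^(5/2)


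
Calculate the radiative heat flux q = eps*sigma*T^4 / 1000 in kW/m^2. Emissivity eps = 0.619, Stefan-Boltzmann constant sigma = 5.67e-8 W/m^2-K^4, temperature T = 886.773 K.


T^4 = 6.1837e+11
q = 0.619 * 5.67e-8 * 6.1837e+11 / 1000 = 21.703 kW/m^2

21.703 kW/m^2


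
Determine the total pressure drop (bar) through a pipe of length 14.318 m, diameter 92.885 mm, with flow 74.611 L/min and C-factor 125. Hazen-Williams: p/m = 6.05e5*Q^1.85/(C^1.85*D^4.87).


Q^1.85 = 2915.3
C^1.85 = 7573.3
D^4.87 = 3.8361e+09
p/m = 6.0710e-05 bar/m
p_total = 6.0710e-05 * 14.318 = 0.00086925 bar

0.00086925 bar


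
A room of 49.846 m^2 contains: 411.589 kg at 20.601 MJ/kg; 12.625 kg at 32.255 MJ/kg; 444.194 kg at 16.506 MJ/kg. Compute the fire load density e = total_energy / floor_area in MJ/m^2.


Total energy = 411.589*20.601 + 12.625*32.255 + 444.194*16.506
= 8479.145 + 407.2194 + 7331.866
= 16218.23 MJ
e = 16218.23 / 49.846 = 325.37 MJ/m^2

325.37 MJ/m^2


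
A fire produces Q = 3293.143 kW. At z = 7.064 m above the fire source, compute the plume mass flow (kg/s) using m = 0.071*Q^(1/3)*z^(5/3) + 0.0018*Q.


Q^(1/3) = 14.878
z^(5/3) = 26.007
First term = 0.071 * 14.878 * 26.007 = 27.471
Second term = 0.0018 * 3293.143 = 5.9277
m = 33.399 kg/s

33.399 kg/s


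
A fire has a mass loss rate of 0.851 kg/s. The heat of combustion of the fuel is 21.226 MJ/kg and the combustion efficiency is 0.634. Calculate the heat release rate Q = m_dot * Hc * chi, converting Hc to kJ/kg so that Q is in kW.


Hc = 21.226 MJ/kg = 21.226 * 1000 kJ/kg = 21226 kJ/kg
Q = 0.851 kg/s * 21226 kJ/kg * 0.634 = 11452 kW

11452 kW


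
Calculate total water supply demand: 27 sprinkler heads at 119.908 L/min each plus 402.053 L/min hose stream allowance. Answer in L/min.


Sprinkler demand = 27 * 119.908 = 3237.516 L/min
Total = 3237.516 + 402.053 = 3639.569 L/min

3639.569 L/min


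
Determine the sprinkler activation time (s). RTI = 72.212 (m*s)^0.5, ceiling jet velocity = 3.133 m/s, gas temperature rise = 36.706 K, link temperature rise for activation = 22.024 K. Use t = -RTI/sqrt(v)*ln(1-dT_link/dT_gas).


dT_link/dT_gas = 0.60001
ln(1 - 0.60001) = -0.91632
t = -72.212 / sqrt(3.133) * -0.91632 = 37.383 s

37.383 s


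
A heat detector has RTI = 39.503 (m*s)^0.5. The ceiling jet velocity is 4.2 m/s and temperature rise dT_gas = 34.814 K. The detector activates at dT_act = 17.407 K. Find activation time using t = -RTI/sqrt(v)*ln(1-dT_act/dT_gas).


dT_act/dT_gas = 0.5
ln(1 - 0.5) = -0.69315
t = -39.503 / sqrt(4.2) * -0.69315 = 13.361 s

13.361 s


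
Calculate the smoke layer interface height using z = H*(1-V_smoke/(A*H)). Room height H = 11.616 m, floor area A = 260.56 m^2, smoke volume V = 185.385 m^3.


V/(A*H) = 0.061251
1 - 0.061251 = 0.93875
z = 11.616 * 0.93875 = 10.905 m

10.905 m


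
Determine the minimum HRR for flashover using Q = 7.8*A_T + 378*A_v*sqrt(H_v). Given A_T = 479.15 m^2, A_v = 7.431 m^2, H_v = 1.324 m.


7.8*A_T = 3737.37
sqrt(H_v) = 1.1507
378*A_v*sqrt(H_v) = 3232.1
Q = 3737.37 + 3232.1 = 6969.5 kW

6969.5 kW


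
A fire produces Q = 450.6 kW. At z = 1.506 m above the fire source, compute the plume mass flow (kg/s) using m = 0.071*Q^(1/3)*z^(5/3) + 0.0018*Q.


Q^(1/3) = 7.6665
z^(5/3) = 1.9787
First term = 0.071 * 7.6665 * 1.9787 = 1.0770
Second term = 0.0018 * 450.6 = 0.81108
m = 1.8881 kg/s

1.8881 kg/s


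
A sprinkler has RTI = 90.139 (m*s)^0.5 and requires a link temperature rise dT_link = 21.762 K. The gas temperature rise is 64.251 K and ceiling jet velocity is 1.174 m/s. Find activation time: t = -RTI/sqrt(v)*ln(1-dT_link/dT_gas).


dT_link/dT_gas = 0.33870
ln(1 - 0.33870) = -0.41355
t = -90.139 / sqrt(1.174) * -0.41355 = 34.404 s

34.404 s


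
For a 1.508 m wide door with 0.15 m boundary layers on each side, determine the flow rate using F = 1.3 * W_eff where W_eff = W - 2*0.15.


W_eff = 1.508 - 0.30 = 1.208 m
F = 1.3 * 1.208 = 1.5704 persons/s

1.5704 persons/s


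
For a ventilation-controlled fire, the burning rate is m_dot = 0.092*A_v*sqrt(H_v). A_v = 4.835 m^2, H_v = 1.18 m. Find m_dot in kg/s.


sqrt(H_v) = 1.0863
m_dot = 0.092 * 4.835 * 1.0863 = 0.48320 kg/s

0.48320 kg/s


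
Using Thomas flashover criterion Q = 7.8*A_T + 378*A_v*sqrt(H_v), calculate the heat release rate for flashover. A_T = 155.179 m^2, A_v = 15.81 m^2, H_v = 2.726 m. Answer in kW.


7.8*A_T = 1210.4
sqrt(H_v) = 1.6511
378*A_v*sqrt(H_v) = 9867.0
Q = 1210.4 + 9867.0 = 11077 kW

11077 kW


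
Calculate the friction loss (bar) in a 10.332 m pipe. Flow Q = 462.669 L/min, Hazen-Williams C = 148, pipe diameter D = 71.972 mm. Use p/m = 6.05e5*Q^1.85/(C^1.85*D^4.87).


Q^1.85 = 85261
C^1.85 = 10351
D^4.87 = 1.1076e+09
p/m = 0.0044992 bar/m
p_total = 0.0044992 * 10.332 = 0.046486 bar

0.046486 bar


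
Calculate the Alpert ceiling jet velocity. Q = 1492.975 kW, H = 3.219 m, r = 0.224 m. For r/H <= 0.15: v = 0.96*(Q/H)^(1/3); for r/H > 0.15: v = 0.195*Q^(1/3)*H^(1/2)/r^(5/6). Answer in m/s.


r/H = 0.224 / 3.219 = 0.069587
r/H <= 0.15, so v = 0.96*(Q/H)^(1/3)
Q/H = 463.80
(Q/H)^(1/3) = 7.7406
v = 0.96 * 7.7406 = 7.4310 m/s

7.4310 m/s


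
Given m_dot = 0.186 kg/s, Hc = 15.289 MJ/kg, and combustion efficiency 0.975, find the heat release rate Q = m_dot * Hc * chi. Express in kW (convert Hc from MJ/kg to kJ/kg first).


Hc = 15.289 MJ/kg = 15.289 * 1000 kJ/kg = 15289 kJ/kg
Q = 0.186 kg/s * 15289 kJ/kg * 0.975 = 2772.7 kW

2772.7 kW


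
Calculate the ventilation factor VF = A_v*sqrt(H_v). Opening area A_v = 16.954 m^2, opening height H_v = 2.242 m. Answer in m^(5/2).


sqrt(H_v) = 1.4973
VF = 16.954 * 1.4973 = 25.386 m^(5/2)

25.386 m^(5/2)


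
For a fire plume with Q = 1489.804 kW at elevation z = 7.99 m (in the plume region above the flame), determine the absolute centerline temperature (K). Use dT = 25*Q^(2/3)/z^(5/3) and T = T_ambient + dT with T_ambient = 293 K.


Q^(2/3) = 130.44
z^(5/3) = 31.933
dT = 25 * 130.44 / 31.933 = 102.12 K
T = 293 + 102.12 = 395.12 K

395.12 K


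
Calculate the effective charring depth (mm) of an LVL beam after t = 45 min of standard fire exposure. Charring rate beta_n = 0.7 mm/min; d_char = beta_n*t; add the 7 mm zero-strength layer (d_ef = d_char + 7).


d_char = 0.7 * 45 = 31.5 mm
d_ef = 31.5 + 1.0*7 = 38.5 mm

38.5 mm


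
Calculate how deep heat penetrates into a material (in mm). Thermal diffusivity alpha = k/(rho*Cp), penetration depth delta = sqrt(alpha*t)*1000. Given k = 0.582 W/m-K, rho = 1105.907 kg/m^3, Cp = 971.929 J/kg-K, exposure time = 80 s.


alpha = 0.582 / (1105.907 * 971.929) = 5.4146e-07 m^2/s
alpha * t = 4.3317e-05
delta = sqrt(4.3317e-05) * 1000 = 6.5816 mm

6.5816 mm


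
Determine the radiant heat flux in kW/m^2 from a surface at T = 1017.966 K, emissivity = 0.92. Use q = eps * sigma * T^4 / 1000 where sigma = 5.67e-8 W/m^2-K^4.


T^4 = 1.0738e+12
q = 0.92 * 5.67e-8 * 1.0738e+12 / 1000 = 56.015 kW/m^2

56.015 kW/m^2


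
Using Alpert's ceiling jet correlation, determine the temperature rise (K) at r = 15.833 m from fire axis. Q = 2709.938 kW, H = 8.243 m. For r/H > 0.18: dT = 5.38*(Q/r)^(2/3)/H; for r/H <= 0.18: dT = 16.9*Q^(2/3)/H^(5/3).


r/H = 15.833 / 8.243 = 1.9208
r/H > 0.18, so dT = 5.38*(Q/r)^(2/3)/H
Q/r = 171.16
(Q/r)^(2/3) = 30.827
dT = 5.38 * 30.827 / 8.243 = 20.120 K

20.120 K


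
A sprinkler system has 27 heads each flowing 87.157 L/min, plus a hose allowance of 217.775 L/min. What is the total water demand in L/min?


Sprinkler demand = 27 * 87.157 = 2353.239 L/min
Total = 2353.239 + 217.775 = 2571.014 L/min

2571.014 L/min


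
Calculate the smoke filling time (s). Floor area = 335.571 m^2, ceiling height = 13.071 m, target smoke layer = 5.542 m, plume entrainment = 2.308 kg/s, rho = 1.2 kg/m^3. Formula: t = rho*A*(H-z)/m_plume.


H - z = 7.529 m
t = 1.2 * 335.571 * 7.529 / 2.308 = 1313.6 s

1313.6 s


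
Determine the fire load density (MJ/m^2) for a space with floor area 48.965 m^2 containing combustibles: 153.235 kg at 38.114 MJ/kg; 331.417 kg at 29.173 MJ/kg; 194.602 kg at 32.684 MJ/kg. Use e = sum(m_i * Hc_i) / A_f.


Total energy = 153.235*38.114 + 331.417*29.173 + 194.602*32.684
= 5840.399 + 9668.428 + 6360.372
= 21869.20 MJ
e = 21869.20 / 48.965 = 446.63 MJ/m^2

446.63 MJ/m^2


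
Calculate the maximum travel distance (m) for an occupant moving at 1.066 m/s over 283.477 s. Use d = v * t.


d = 1.066 * 283.477 = 302.19 m

302.19 m


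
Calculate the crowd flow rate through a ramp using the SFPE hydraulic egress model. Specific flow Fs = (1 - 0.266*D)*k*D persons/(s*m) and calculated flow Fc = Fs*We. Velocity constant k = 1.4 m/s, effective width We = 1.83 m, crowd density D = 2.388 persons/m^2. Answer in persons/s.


1 - 0.266*D = 1 - 0.266*2.388 = 0.36479
Fs = 0.36479 * 1.4 * 2.388 = 1.2196 persons/(s*m)
Fc = 1.2196 * 1.83 = 2.2318 persons/s

2.2318 persons/s


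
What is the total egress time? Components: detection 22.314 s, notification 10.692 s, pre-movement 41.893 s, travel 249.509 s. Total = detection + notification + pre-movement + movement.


Total = 22.314 + 10.692 + 41.893 + 249.509 = 324.408 s

324.408 s


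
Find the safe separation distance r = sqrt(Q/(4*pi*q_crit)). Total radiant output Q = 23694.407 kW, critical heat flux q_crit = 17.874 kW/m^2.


4*pi*q_crit = 224.61
Q/(4*pi*q_crit) = 105.49
r = sqrt(105.49) = 10.271 m

10.271 m


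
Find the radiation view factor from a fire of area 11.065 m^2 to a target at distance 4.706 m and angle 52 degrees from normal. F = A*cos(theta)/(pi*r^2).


cos(52 deg) = 0.61566
pi*r^2 = 69.575
F = 11.065 * 0.61566 / 69.575 = 0.097913

0.097913


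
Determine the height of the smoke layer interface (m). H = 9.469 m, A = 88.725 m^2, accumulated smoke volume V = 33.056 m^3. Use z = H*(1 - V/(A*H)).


V/(A*H) = 0.039346
1 - 0.039346 = 0.96065
z = 9.469 * 0.96065 = 9.0964 m

9.0964 m


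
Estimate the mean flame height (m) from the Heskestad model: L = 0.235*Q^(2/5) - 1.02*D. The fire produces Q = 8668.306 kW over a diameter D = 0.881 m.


Q^(2/5) = 37.599
0.235 * Q^(2/5) = 8.8357
1.02 * D = 0.89862
L = 7.9371 m

7.9371 m


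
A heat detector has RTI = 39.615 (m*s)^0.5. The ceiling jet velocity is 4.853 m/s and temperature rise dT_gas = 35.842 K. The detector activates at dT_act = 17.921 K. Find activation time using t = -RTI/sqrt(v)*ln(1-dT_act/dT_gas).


dT_act/dT_gas = 0.5
ln(1 - 0.5) = -0.69315
t = -39.615 / sqrt(4.853) * -0.69315 = 12.465 s

12.465 s


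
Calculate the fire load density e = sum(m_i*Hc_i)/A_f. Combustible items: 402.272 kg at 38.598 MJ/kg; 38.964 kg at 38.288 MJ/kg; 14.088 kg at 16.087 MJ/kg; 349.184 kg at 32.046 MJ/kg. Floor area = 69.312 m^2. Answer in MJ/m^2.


Total energy = 402.272*38.598 + 38.964*38.288 + 14.088*16.087 + 349.184*32.046
= 15526.89 + 1491.854 + 226.6337 + 11189.95
= 28435.33 MJ
e = 28435.33 / 69.312 = 410.25 MJ/m^2

410.25 MJ/m^2


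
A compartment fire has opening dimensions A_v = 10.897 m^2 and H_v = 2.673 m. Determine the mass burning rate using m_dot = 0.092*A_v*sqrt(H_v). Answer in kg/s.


sqrt(H_v) = 1.6349
m_dot = 0.092 * 10.897 * 1.6349 = 1.6391 kg/s

1.6391 kg/s


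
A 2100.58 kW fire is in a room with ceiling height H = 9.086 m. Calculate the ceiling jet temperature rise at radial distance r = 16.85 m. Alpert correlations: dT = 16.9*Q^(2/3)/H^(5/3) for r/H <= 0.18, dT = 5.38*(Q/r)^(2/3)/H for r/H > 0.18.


r/H = 16.85 / 9.086 = 1.8545
r/H > 0.18, so dT = 5.38*(Q/r)^(2/3)/H
Q/r = 124.66
(Q/r)^(2/3) = 24.955
dT = 5.38 * 24.955 / 9.086 = 14.776 K

14.776 K


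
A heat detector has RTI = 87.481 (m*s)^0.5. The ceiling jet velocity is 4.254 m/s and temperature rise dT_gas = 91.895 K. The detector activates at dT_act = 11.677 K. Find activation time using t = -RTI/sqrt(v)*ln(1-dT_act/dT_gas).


dT_act/dT_gas = 0.12707
ln(1 - 0.12707) = -0.13590
t = -87.481 / sqrt(4.254) * -0.13590 = 5.7641 s

5.7641 s


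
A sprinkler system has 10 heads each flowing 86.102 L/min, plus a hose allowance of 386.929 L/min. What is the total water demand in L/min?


Sprinkler demand = 10 * 86.102 = 861.02 L/min
Total = 861.02 + 386.929 = 1247.949 L/min

1247.949 L/min


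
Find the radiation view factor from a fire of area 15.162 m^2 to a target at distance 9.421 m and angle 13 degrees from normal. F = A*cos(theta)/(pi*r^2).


cos(13 deg) = 0.97437
pi*r^2 = 278.83
F = 15.162 * 0.97437 / 278.83 = 0.052983

0.052983


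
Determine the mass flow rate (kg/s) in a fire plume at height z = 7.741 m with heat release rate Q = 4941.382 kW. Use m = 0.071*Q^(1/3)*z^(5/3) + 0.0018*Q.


Q^(1/3) = 17.033
z^(5/3) = 30.292
First term = 0.071 * 17.033 * 30.292 = 36.633
Second term = 0.0018 * 4941.382 = 8.8945
m = 45.527 kg/s

45.527 kg/s


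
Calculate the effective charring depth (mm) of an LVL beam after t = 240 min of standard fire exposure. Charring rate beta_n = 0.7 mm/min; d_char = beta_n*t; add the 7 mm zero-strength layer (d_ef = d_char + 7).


d_char = 0.7 * 240 = 168 mm
d_ef = 168 + 1.0*7 = 175 mm

175 mm


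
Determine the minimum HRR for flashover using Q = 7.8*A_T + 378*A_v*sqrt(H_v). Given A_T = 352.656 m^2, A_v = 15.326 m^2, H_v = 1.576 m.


7.8*A_T = 2750.7
sqrt(H_v) = 1.2554
378*A_v*sqrt(H_v) = 7272.8
Q = 2750.7 + 7272.8 = 10023 kW

10023 kW


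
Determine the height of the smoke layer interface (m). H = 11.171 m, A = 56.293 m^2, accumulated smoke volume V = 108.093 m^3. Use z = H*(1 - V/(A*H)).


V/(A*H) = 0.17189
1 - 0.17189 = 0.82811
z = 11.171 * 0.82811 = 9.2508 m

9.2508 m


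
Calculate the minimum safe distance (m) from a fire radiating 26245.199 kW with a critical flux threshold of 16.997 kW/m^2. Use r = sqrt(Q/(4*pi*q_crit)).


4*pi*q_crit = 213.59
Q/(4*pi*q_crit) = 122.88
r = sqrt(122.88) = 11.085 m

11.085 m


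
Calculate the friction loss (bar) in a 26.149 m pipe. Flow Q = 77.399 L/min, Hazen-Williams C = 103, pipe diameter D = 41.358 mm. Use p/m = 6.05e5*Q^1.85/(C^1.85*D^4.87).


Q^1.85 = 3120.0
C^1.85 = 5293.6
D^4.87 = 7.4584e+07
p/m = 0.0047810 bar/m
p_total = 0.0047810 * 26.149 = 0.12502 bar

0.12502 bar


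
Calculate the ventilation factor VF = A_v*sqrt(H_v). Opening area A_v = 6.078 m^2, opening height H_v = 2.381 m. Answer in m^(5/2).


sqrt(H_v) = 1.5430
VF = 6.078 * 1.5430 = 9.3787 m^(5/2)

9.3787 m^(5/2)


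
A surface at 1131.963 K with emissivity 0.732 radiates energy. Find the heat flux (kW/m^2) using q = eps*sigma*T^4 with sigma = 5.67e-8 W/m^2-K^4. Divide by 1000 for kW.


T^4 = 1.6418e+12
q = 0.732 * 5.67e-8 * 1.6418e+12 / 1000 = 68.143 kW/m^2

68.143 kW/m^2


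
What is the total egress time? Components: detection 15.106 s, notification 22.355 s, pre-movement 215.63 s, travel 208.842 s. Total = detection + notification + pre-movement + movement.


Total = 15.106 + 22.355 + 215.63 + 208.842 = 461.933 s

461.933 s


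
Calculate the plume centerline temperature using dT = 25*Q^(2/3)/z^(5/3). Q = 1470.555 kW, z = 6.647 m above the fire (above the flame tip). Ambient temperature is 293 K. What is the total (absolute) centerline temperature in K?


Q^(2/3) = 129.32
z^(5/3) = 23.499
dT = 25 * 129.32 / 23.499 = 137.58 K
T = 293 + 137.58 = 430.58 K

430.58 K


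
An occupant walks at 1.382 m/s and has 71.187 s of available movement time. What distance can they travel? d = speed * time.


d = 1.382 * 71.187 = 98.380 m

98.380 m


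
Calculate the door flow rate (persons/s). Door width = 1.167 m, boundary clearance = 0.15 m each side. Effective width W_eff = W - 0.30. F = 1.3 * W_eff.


W_eff = 1.167 - 0.30 = 0.867 m
F = 1.3 * 0.867 = 1.1271 persons/s

1.1271 persons/s


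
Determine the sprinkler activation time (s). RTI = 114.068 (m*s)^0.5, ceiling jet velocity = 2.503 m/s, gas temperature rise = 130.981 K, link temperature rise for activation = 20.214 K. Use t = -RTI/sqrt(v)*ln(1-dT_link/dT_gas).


dT_link/dT_gas = 0.15433
ln(1 - 0.15433) = -0.16762
t = -114.068 / sqrt(2.503) * -0.16762 = 12.086 s

12.086 s


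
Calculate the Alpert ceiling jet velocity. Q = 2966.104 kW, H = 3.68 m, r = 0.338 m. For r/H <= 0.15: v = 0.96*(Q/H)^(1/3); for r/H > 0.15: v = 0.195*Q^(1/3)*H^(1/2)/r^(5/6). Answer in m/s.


r/H = 0.338 / 3.68 = 0.091848
r/H <= 0.15, so v = 0.96*(Q/H)^(1/3)
Q/H = 806.01
(Q/H)^(1/3) = 9.3064
v = 0.96 * 9.3064 = 8.9341 m/s

8.9341 m/s


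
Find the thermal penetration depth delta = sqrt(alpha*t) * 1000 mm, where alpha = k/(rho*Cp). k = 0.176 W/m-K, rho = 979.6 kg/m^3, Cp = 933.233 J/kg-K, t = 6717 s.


alpha = 0.176 / (979.6 * 933.233) = 1.9252e-07 m^2/s
alpha * t = 0.0012932
delta = sqrt(0.0012932) * 1000 = 35.960 mm

35.960 mm


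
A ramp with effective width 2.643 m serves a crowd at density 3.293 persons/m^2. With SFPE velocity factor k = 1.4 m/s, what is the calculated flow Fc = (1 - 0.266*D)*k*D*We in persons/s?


1 - 0.266*D = 1 - 0.266*3.293 = 0.12406
Fs = 0.12406 * 1.4 * 3.293 = 0.57195 persons/(s*m)
Fc = 0.57195 * 2.643 = 1.5117 persons/s

1.5117 persons/s


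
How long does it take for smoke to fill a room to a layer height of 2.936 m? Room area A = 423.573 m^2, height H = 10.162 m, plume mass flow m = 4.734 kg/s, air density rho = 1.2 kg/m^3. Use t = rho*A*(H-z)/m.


H - z = 7.226 m
t = 1.2 * 423.573 * 7.226 / 4.734 = 775.85 s

775.85 s


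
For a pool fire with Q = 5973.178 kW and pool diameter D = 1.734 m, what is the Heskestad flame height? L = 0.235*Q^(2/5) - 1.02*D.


Q^(2/5) = 32.395
0.235 * Q^(2/5) = 7.6129
1.02 * D = 1.7687
L = 5.8442 m

5.8442 m


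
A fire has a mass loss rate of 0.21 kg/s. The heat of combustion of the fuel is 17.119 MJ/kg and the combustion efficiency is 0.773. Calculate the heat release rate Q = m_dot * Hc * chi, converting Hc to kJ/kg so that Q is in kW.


Hc = 17.119 MJ/kg = 17.119 * 1000 kJ/kg = 17119 kJ/kg
Q = 0.21 kg/s * 17119 kJ/kg * 0.773 = 2778.9 kW

2778.9 kW


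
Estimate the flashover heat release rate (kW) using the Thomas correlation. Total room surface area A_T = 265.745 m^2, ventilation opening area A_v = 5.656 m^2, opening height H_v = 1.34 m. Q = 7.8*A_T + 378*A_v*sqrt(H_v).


7.8*A_T = 2072.811
sqrt(H_v) = 1.1576
378*A_v*sqrt(H_v) = 2474.9
Q = 2072.811 + 2474.9 = 4547.7 kW

4547.7 kW


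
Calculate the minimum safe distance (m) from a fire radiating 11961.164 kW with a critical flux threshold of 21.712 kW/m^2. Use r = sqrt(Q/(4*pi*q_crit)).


4*pi*q_crit = 272.84
Q/(4*pi*q_crit) = 43.839
r = sqrt(43.839) = 6.6211 m

6.6211 m


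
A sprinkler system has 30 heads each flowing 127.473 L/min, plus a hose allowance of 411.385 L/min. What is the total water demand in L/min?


Sprinkler demand = 30 * 127.473 = 3824.19 L/min
Total = 3824.19 + 411.385 = 4235.575 L/min

4235.575 L/min


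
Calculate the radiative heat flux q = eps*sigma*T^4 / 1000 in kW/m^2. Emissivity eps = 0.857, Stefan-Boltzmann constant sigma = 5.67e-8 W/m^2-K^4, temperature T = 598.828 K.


T^4 = 1.2859e+11
q = 0.857 * 5.67e-8 * 1.2859e+11 / 1000 = 6.2484 kW/m^2

6.2484 kW/m^2


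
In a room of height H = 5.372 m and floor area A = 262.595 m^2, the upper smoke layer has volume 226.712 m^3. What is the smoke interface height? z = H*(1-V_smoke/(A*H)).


V/(A*H) = 0.16071
1 - 0.16071 = 0.83929
z = 5.372 * 0.83929 = 4.5086 m

4.5086 m


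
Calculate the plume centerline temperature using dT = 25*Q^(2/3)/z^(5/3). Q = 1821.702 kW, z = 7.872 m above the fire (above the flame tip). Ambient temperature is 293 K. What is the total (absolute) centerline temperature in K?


Q^(2/3) = 149.16
z^(5/3) = 31.151
dT = 25 * 149.16 / 31.151 = 119.71 K
T = 293 + 119.71 = 412.71 K

412.71 K


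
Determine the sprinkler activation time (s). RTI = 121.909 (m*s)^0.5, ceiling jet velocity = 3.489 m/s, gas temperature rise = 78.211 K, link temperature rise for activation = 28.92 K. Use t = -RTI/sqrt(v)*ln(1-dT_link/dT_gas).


dT_link/dT_gas = 0.36977
ln(1 - 0.36977) = -0.46167
t = -121.909 / sqrt(3.489) * -0.46167 = 30.131 s

30.131 s


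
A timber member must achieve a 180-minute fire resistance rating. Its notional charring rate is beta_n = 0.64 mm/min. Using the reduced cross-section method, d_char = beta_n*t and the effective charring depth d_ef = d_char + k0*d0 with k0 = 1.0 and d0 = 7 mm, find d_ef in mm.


d_char = 0.64 * 180 = 115.2 mm
d_ef = 115.2 + 1.0*7 = 122.2 mm

122.2 mm


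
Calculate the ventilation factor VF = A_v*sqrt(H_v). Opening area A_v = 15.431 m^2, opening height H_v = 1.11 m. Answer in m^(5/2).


sqrt(H_v) = 1.0536
VF = 15.431 * 1.0536 = 16.258 m^(5/2)

16.258 m^(5/2)


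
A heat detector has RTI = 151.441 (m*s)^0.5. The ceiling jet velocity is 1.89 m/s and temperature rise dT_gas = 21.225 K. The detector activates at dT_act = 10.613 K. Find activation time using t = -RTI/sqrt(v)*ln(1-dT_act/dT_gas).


dT_act/dT_gas = 0.50002
ln(1 - 0.50002) = -0.69319
t = -151.441 / sqrt(1.89) * -0.69319 = 76.360 s

76.360 s


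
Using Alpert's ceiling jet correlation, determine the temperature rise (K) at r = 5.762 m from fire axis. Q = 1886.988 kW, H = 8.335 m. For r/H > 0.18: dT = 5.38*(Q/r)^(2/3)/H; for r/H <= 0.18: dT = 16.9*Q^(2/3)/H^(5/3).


r/H = 5.762 / 8.335 = 0.69130
r/H > 0.18, so dT = 5.38*(Q/r)^(2/3)/H
Q/r = 327.49
(Q/r)^(2/3) = 47.511
dT = 5.38 * 47.511 / 8.335 = 30.667 K

30.667 K
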